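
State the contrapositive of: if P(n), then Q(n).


The contrapositive of (P → Q) is (¬Q → ¬P); it is logically equivalent to the original.
Here P = 'P(n)' and Q = 'Q(n)'.

If not (Q(n)), then not (P(n)).


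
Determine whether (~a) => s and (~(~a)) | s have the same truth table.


Compare truth tables:
a | s | φ | ψ
-------------
False | False | False | False
True | False | True | True
False | True | True | True
True | True | True | True
The columns φ and ψ agree on every row.

Yes, they are logically equivalent.


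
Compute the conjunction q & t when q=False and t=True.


Conjunction is true only when both operands are true.
Substitute: q=False, t=True.
False & True evaluates to False.

False


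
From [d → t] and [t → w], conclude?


Hypothetical syllogism: from (P → Q) and (Q → R), infer (P → R).
Chain the two implications through the shared middle term 't'.

d → w


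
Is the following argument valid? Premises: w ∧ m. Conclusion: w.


This matches the form of conjunction elimination: the conclusion follows in every model of the premises.

Valid.


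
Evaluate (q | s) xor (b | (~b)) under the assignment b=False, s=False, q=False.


Substitute b=False, s=False, q=False:
q | s = False | False = False
~b = True
b | (~b) = False | True = True
(q | s) xor (b | (~b)) = False xor True = True

True


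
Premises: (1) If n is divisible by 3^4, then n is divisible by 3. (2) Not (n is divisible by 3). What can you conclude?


Modus tollens: from (P → Q) and ¬Q, infer ¬P.
Q = 'n is divisible by 3' is denied; since P → Q, P must also fail.

Not (n is divisible by 3^4).


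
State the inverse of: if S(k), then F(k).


The inverse of (P → Q) is (¬P → ¬Q). It is equivalent to the converse, not to the original.
Here P = 'S(k)' and Q = 'F(k)'.

If not (S(k)), then not (F(k)).


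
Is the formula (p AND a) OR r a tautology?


Build the truth table over {a, p, r}:
a | p | r | φ
-------------
F | F | F | F
T | F | F | F
F | T | F | F
T | T | F | T
F | F | T | T
T | F | T | T
F | T | T | T
T | T | T | T
Counterexample at row 1: with a=F, p=F, r=F, the formula is F.

No, it is not a tautology.


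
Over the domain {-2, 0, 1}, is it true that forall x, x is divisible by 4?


Evaluate the predicate on each element: -2:False, 0:True, 1:False.
Counterexample x = -2 fails the predicate.

False


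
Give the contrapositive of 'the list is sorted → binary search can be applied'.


The contrapositive of (P → Q) is (¬Q → ¬P); it is logically equivalent to the original.
Here P = 'the list is sorted' and Q = 'binary search can be applied'.

If not (binary search can be applied), then not (the list is sorted).


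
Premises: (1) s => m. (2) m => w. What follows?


Hypothetical syllogism: from (P → Q) and (Q → R), infer (P → R).
Chain the two implications through the shared middle term 'm'.

s => w


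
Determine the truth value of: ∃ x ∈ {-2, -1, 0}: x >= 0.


Evaluate the predicate on each element: -2:F, -1:F, 0:T.
Witness x = 0 satisfies the predicate.

T


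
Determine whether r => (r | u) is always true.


Build the truth table over {r, u}:
r | u | φ
---------
False | False | True
True | False | True
False | True | True
True | True | True
Every row evaluates to true.

Yes, it is a tautology.


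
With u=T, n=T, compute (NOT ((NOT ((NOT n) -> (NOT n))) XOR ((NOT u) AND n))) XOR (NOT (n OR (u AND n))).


Substitute u=T, n=T:
… (earlier sub-steps elided)
(NOT n) -> (NOT n) = F -> F = T
NOT ((NOT n) -> (NOT n)) = F
NOT u = F
(NOT u) AND n = F AND T = F
(NOT ((NOT n) -> (NOT n))) XOR ((NOT u) AND n) = F XOR F = F
NOT ((NOT ((NOT n) -> (NOT n))) XOR ((NOT u) AND n)) = T
u AND n = T AND T = T
n OR (u AND n) = T OR T = T
NOT (n OR (u AND n)) = F
(NOT ((NOT ((NOT n) -> (NOT n))) XOR ((NOT u) AND n))) XOR (NOT (n OR (u AND n))) = T XOR F = T

T


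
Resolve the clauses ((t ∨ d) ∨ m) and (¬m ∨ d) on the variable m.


The clauses contain complementary literals m and ¬m.
Resolution eliminates this pair and disjoins the remaining literals (merging duplicates).

(t ∨ d)


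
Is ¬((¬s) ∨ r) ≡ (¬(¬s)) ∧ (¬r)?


Compare truth tables:
r | s | φ | ψ
-------------
F | F | F | F
T | F | F | F
F | T | T | T
T | T | F | F
The columns φ and ψ agree on every row.

Yes, they are logically equivalent.


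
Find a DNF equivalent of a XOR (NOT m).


Step 1: a ⊕ (¬m) is true exactly when they disagree: (a ∧ ¬(¬m)) ∨ (¬a ∧ (¬m)).
Step 2: Eliminate any double negations (¬¬X = X).

(a AND m) OR ((NOT a) AND (NOT m))


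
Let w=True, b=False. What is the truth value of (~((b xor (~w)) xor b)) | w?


Substitute w=True, b=False:
~w = False
b xor (~w) = False xor False = False
(b xor (~w)) xor b = False xor False = False
~((b xor (~w)) xor b) = True
(~((b xor (~w)) xor b)) | w = True | True = True

True


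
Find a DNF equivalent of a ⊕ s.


Step 1: a ⊕ s is true exactly when they disagree: (a ∧ ¬s) ∨ (¬a ∧ s).

(a ∧ (¬s)) ∨ ((¬a) ∧ s)


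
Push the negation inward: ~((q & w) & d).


De Morgan: the negation of a conjunction is the disjunction of the negations.
Distribute ~ across &, flipping it to |, and negate each literal.

((~q) | (~w)) | (~d)


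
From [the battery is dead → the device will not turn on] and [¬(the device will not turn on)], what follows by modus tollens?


Modus tollens: from (P → Q) and ¬Q, infer ¬P.
Q = 'the device will not turn on' is denied; since P → Q, P must also fail.

Not (the battery is dead).


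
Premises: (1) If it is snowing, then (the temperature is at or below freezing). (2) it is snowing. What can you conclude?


Modus ponens: from (P → Q) and P, infer Q.
P = 'it is snowing' is asserted, and P → Q holds, so Q follows.

(the temperature is at or below freezing).


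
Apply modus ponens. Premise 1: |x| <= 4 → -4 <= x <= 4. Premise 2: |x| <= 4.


Modus ponens: from (P → Q) and P, infer Q.
P = '|x| <= 4' is asserted, and P → Q holds, so Q follows.

-4 <= x <= 4.


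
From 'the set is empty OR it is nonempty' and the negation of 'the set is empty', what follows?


Disjunctive syllogism: from (P ∨ Q) and ¬P, infer Q.
One disjunct, 'the set is empty', is ruled out; the other must hold.

it is nonempty


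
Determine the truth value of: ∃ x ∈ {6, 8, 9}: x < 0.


Evaluate the predicate on each element: 6:F, 8:F, 9:F.
No element satisfies the predicate.

F


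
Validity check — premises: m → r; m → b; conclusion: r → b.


This is (no valid rule). There exist truth assignments where the premises are all true but the conclusion is false.

Invalid.


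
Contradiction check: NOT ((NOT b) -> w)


Truth table over {b, w}:
b | w | φ
---------
F | F | T
T | F | F
F | T | F
T | T | F
Satisfying assignment at row 1: b=F, w=F gives T.

No, it is not a contradiction.


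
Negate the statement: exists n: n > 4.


¬(forall x: φ) = exists x: ¬φ, and ¬(exists x: φ) = forall x: ¬φ.
Apply to the existential statement.

forall n: ~(n > 4)


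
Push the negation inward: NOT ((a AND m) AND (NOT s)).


De Morgan: the negation of a conjunction is the disjunction of the negations.
Distribute NOT across AND, flipping it to OR, and negate each literal.

((NOT a) OR (NOT m)) OR s


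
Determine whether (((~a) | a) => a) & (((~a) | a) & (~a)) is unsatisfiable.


Truth table over {a}:
a | φ
-----
False | False
True | False
Every row is false.

Yes, it is a contradiction.


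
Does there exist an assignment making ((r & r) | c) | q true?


Search for a satisfying assignment over {c, q, r}.
Try c=True, q=False, r=False: the formula evaluates to True.
A satisfying assignment exists.

Satisfiable.


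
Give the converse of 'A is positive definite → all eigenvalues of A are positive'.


The converse of (P → Q) is (Q → P). It is not in general equivalent to the original.
Here P = 'A is positive definite' and Q = 'all eigenvalues of A are positive'.

If all eigenvalues of A are positive, then A is positive definite.


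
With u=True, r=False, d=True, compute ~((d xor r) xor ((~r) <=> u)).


Substitute u=True, r=False, d=True:
d xor r = True xor False = True
~r = True
(~r) <=> u = True <=> True = True
(d xor r) xor ((~r) <=> u) = True xor True = False
~((d xor r) xor ((~r) <=> u)) = True

True


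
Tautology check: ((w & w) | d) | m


Build the truth table over {d, m, w}:
d | m | w | φ
-------------
False | False | False | False
True | False | False | True
False | True | False | True
True | True | False | True
False | False | True | True
True | False | True | True
False | True | True | True
True | True | True | True
Counterexample at row 1: with d=False, m=False, w=False, the formula is False.

No, it is not a tautology.


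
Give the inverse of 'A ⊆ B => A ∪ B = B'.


The inverse of (P → Q) is (¬P → ¬Q). It is equivalent to the converse, not to the original.
Here P = 'A ⊆ B' and Q = 'A ∪ B = B'.

If not (A ⊆ B), then not (A ∪ B = B).


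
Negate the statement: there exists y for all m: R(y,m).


Negation flips each quantifier (∀↔∃) and negates the inner predicate.
¬(there exists y for all m: φ) = for all y there exists m: ¬φ.

for all y there exists m: NOT(R(y,m))


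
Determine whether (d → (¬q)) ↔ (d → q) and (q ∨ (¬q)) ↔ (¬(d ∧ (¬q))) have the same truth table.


Compare truth tables:
d | q | φ | ψ
-------------
F | F | T | T
T | F | F | F
F | T | T | T
T | T | F | T
They differ at row 4 (d=T, q=T): φ=F but ψ=T.

No, they are not logically equivalent.


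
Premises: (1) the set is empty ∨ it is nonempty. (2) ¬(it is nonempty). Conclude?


Disjunctive syllogism: from (P ∨ Q) and ¬P, infer Q.
One disjunct, 'it is nonempty', is ruled out; the other must hold.

the set is empty


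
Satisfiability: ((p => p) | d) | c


Search for a satisfying assignment over {c, d, p}.
Try c=False, d=False, p=False: the formula evaluates to True.
A satisfying assignment exists.

Satisfiable.


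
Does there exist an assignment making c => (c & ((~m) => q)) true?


Search for a satisfying assignment over {c, m, q}.
Try c=False, m=False, q=False: the formula evaluates to True.
A satisfying assignment exists.

Satisfiable.


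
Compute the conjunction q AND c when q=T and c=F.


Conjunction is true only when both operands are true.
Substitute: q=T, c=F.
T AND F evaluates to F.

F


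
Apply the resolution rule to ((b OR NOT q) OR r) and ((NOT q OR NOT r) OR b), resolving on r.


The clauses contain complementary literals r and NOTr.
Resolution eliminates this pair and disjoins the remaining literals (merging duplicates).

(b OR NOT q)


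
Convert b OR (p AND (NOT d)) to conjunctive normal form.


Step 1: Distribute ∨ over ∧: b ∨ (p ∧ (¬d)) = (b ∨ p) ∧ (b ∨ (¬d)).

(b OR p) AND (b OR (NOT d))


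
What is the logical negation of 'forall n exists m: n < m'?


Negation flips each quantifier (∀↔∃) and negates the inner predicate.
¬(forall n exists m: φ) = exists n forall m: ¬φ.

exists n forall m: ~(n < m)


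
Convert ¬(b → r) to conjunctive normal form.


Step 1: Rewrite b → r as ¬b ∨ r.
Step 2: Negate: ¬(¬b ∨ r) = b ∧ ¬r (De Morgan + double negation).

b ∧ (¬r)


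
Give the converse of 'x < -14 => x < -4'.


The converse of (P → Q) is (Q → P). It is not in general equivalent to the original.
Here P = 'x < -14' and Q = 'x < -4'.

If x < -4, then x < -14.


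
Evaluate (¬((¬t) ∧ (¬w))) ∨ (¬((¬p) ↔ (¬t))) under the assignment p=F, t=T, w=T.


Substitute p=F, t=T, w=T:
¬t = F
¬w = F
(¬t) ∧ (¬w) = F ∧ F = F
¬((¬t) ∧ (¬w)) = T
¬p = T
¬t = F
(¬p) ↔ (¬t) = T ↔ F = F
¬((¬p) ↔ (¬t)) = T
(¬((¬t) ∧ (¬w))) ∨ (¬((¬p) ↔ (¬t))) = T ∨ T = T

T


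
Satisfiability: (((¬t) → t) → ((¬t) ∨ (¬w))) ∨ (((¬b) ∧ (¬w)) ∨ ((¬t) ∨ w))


Search for a satisfying assignment over {b, t, w}.
Try b=F, t=F, w=F: the formula evaluates to T.
A satisfying assignment exists.

Satisfiable.


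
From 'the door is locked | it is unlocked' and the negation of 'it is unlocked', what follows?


Disjunctive syllogism: from (P ∨ Q) and ¬P, infer Q.
One disjunct, 'it is unlocked', is ruled out; the other must hold.

the door is locked


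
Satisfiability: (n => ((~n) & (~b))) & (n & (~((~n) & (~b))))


Check all 4 assignments over {b, n}:
b | n | φ
---------
False | False | False
True | False | False
False | True | False
True | True | False
No assignment makes the formula true.

Unsatisfiable.


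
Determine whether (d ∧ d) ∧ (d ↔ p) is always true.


Build the truth table over {d, p}:
d | p | φ
---------
F | F | F
T | F | F
F | T | F
T | T | T
Counterexample at row 1: with d=F, p=F, the formula is F.

No, it is not a tautology.


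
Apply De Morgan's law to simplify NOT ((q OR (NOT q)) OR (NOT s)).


De Morgan: the negation of a disjunction is the conjunction of the negations.
Distribute NOT across OR, flipping it to AND, and negate each literal.

((NOT q) AND q) AND s


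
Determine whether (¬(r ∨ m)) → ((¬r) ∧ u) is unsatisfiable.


Truth table over {m, r, u}:
m | r | u | φ
-------------
F | F | F | F
T | F | F | T
F | T | F | T
T | T | F | T
F | F | T | T
T | F | T | T
F | T | T | T
T | T | T | T
Satisfying assignment at row 2: m=T, r=F, u=F gives T.

No, it is not a contradiction.


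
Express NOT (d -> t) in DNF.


Step 1: Rewrite implication then negate: ¬(¬d ∨ t) = d ∧ ¬t.

d AND (NOT t)


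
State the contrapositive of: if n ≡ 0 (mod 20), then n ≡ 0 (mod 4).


The contrapositive of (P → Q) is (¬Q → ¬P); it is logically equivalent to the original.
Here P = 'n ≡ 0 (mod 20)' and Q = 'n ≡ 0 (mod 4)'.

If not (n ≡ 0 (mod 4)), then not (n ≡ 0 (mod 20)).


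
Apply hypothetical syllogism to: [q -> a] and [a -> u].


Hypothetical syllogism: from (P → Q) and (Q → R), infer (P → R).
Chain the two implications through the shared middle term 'a'.

q -> u


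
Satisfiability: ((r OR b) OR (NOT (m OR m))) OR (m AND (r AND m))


Search for a satisfying assignment over {b, m, r}.
Try b=F, m=F, r=F: the formula evaluates to T.
A satisfying assignment exists.

Satisfiable.


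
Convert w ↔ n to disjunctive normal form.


Step 1: w ↔ n is true exactly when both agree: (w ∧ n) ∨ (¬w ∧ ¬n).

(w ∧ n) ∨ ((¬w) ∧ (¬n))


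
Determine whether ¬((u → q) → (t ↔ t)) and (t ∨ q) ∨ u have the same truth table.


Compare truth tables:
q | t | u | φ | ψ
-----------------
F | F | F | F | F
T | F | F | F | T
F | T | F | F | T
T | T | F | F | T
F | F | T | F | T
T | F | T | F | T
F | T | T | F | T
T | T | T | F | T
They differ at row 2 (q=T, t=F, u=F): φ=F but ψ=T.

No, they are not logically equivalent.


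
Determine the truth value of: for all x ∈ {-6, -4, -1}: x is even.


Evaluate the predicate on each element: -6:T, -4:T, -1:F.
Counterexample x = -1 fails the predicate.

F


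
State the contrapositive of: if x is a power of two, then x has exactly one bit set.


The contrapositive of (P → Q) is (¬Q → ¬P); it is logically equivalent to the original.
Here P = 'x is a power of two' and Q = 'x has exactly one bit set'.

If not (x has exactly one bit set), then not (x is a power of two).


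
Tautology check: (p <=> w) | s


Build the truth table over {p, s, w}:
p | s | w | φ
-------------
False | False | False | True
True | False | False | False
False | True | False | True
True | True | False | True
False | False | True | False
True | False | True | True
False | True | True | True
True | True | True | True
Counterexample at row 2: with p=True, s=False, w=False, the formula is False.

No, it is not a tautology.


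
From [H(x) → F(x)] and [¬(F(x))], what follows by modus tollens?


Modus tollens: from (P → Q) and ¬Q, infer ¬P.
Q = 'F(x)' is denied; since P → Q, P must also fail.

Not (H(x)).


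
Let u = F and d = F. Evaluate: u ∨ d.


Disjunction is false only when both operands are false.
Substitute: u=F, d=F.
F ∨ F evaluates to F.

F


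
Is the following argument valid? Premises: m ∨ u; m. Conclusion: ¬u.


This is affirming a disjunct (fallacy). There exist truth assignments where the premises are all true but the conclusion is false.

Invalid.


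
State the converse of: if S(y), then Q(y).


The converse of (P → Q) is (Q → P). It is not in general equivalent to the original.
Here P = 'S(y)' and Q = 'Q(y)'.

If Q(y), then S(y).


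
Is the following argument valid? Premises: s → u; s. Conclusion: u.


This matches the form of modus ponens: the conclusion follows in every model of the premises.

Valid.


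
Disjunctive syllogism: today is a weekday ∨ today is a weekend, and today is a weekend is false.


Disjunctive syllogism: from (P ∨ Q) and ¬P, infer Q.
One disjunct, 'today is a weekend', is ruled out; the other must hold.

today is a weekday


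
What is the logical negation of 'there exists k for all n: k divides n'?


Negation flips each quantifier (∀↔∃) and negates the inner predicate.
¬(there exists k for all n: φ) = for all k there exists n: ¬φ.

for all k there exists n: NOT(k divides n)


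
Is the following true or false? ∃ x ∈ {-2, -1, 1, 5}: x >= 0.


Evaluate the predicate on each element: -2:F, -1:F, 1:T, 5:T.
Witness x = 1 satisfies the predicate.

T


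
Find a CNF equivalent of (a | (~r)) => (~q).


Step 1: Rewrite as ¬(a ∨ (¬r)) ∨ (¬q) = (¬a ∧ ¬(¬r)) ∨ (¬q).
Step 2: Distribute ∨ over ∧.
Step 3: Eliminate any double negations (¬¬X = X).

((~a) | (~q)) & (r | (~q))


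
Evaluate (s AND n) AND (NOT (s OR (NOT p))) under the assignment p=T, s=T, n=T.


Substitute p=T, s=T, n=T:
s AND n = T AND T = T
NOT p = F
s OR (NOT p) = T OR F = T
NOT (s OR (NOT p)) = F
(s AND n) AND (NOT (s OR (NOT p))) = T AND F = F

F


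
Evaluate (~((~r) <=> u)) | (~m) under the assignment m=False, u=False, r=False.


Substitute m=False, u=False, r=False:
~r = True
(~r) <=> u = True <=> False = False
~((~r) <=> u) = True
~m = True
(~((~r) <=> u)) | (~m) = True | True = True

True


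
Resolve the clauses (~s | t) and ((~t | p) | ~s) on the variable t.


The clauses contain complementary literals t and ~t.
Resolution eliminates this pair and disjoins the remaining literals (merging duplicates).

(~s | p)


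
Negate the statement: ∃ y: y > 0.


¬(∀ x: φ) = ∃ x: ¬φ, and ¬(∃ x: φ) = ∀ x: ¬φ.
Apply to the existential statement.

∀ y: ¬(y > 0)


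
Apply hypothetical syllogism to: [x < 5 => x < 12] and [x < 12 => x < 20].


Hypothetical syllogism: from (P → Q) and (Q → R), infer (P → R).
Chain the two implications through the shared middle term 'x < 12'.

x < 5 => x < 20


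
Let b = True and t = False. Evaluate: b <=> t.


Biconditional is true when both operands have the same truth value.
Substitute: b=True, t=False.
True <=> False evaluates to False.

False


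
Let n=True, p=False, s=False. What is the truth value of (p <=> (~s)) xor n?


Substitute n=True, p=False, s=False:
~s = True
p <=> (~s) = False <=> True = False
(p <=> (~s)) xor n = False xor True = True

True


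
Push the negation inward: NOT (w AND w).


De Morgan: the negation of a conjunction is the disjunction of the negations.
Distribute NOT across AND, flipping it to OR, and negate each literal.

(NOT w) OR (NOT w)


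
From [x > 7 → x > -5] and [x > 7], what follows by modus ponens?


Modus ponens: from (P → Q) and P, infer Q.
P = 'x > 7' is asserted, and P → Q holds, so Q follows.

x > -5.


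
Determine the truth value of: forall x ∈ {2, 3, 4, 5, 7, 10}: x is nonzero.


Evaluate the predicate on each element: 2:True, 3:True, 4:True, 5:True, 7:True, 10:True.
Every element satisfies the predicate.

True


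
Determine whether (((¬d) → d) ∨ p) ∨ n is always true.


Build the truth table over {d, n, p}:
d | n | p | φ
-------------
F | F | F | F
T | F | F | T
F | T | F | T
T | T | F | T
F | F | T | T
T | F | T | T
F | T | T | T
T | T | T | T
Counterexample at row 1: with d=F, n=F, p=F, the formula is F.

No, it is not a tautology.


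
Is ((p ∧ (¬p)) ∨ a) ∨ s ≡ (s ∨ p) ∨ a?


Compare truth tables:
a | p | s | φ | ψ
-----------------
F | F | F | F | F
T | F | F | T | T
F | T | F | F | T
T | T | F | T | T
F | F | T | T | T
T | F | T | T | T
F | T | T | T | T
T | T | T | T | T
They differ at row 3 (a=F, p=T, s=F): φ=F but ψ=T.

No, they are not logically equivalent.


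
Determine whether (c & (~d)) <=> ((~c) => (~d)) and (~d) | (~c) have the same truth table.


Compare truth tables:
c | d | φ | ψ
-------------
False | False | False | True
True | False | True | True
False | True | True | True
True | True | False | False
They differ at row 1 (c=False, d=False): φ=False but ψ=True.

No, they are not logically equivalent.


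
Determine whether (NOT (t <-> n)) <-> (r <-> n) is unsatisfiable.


Truth table over {n, r, t}:
n | r | t | φ
-------------
F | F | F | F
T | F | F | F
F | T | F | T
T | T | F | T
F | F | T | T
T | F | T | T
F | T | T | F
T | T | T | F
Satisfying assignment at row 3: n=F, r=T, t=F gives T.

No, it is not a contradiction.


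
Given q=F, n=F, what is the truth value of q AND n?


Conjunction is true only when both operands are true.
Substitute: q=F, n=F.
F AND F evaluates to F.

F


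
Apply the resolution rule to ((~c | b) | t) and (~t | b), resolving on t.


The clauses contain complementary literals t and ~t.
Resolution eliminates this pair and disjoins the remaining literals (merging duplicates).

(b | ~c)


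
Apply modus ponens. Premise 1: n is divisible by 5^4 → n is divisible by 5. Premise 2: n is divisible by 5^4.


Modus ponens: from (P → Q) and P, infer Q.
P = 'n is divisible by 5^4' is asserted, and P → Q holds, so Q follows.

n is divisible by 5.


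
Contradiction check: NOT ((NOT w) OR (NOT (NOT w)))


Truth table over {w}:
w | φ
-----
F | F
T | F
Every row is false.

Yes, it is a contradiction.


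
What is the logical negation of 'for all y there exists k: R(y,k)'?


Negation flips each quantifier (∀↔∃) and negates the inner predicate.
¬(for all y there exists k: φ) = there exists y for all k: ¬φ.

there exists y for all k: NOT(R(y,k))


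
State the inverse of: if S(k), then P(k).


The inverse of (P → Q) is (¬P → ¬Q). It is equivalent to the converse, not to the original.
Here P = 'S(k)' and Q = 'P(k)'.

If not (S(k)), then not (P(k)).


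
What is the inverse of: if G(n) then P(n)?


The inverse of (P → Q) is (¬P → ¬Q). It is equivalent to the converse, not to the original.
Here P = 'G(n)' and Q = 'P(n)'.

If not (G(n)), then not (P(n)).


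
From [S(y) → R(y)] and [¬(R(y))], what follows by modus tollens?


Modus tollens: from (P → Q) and ¬Q, infer ¬P.
Q = 'R(y)' is denied; since P → Q, P must also fail.

Not (S(y)).


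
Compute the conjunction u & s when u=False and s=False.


Conjunction is true only when both operands are true.
Substitute: u=False, s=False.
False & False evaluates to False.

False


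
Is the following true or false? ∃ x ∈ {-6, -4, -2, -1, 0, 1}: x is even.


Evaluate the predicate on each element: -6:T, -4:T, -2:T, -1:F, 0:T, 1:F.
Witness x = -6 satisfies the predicate.

T


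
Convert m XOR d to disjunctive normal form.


Step 1: m ⊕ d is true exactly when they disagree: (m ∧ ¬d) ∨ (¬m ∧ d).

(m AND (NOT d)) OR ((NOT m) AND d)


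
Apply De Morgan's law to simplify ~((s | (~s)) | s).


De Morgan: the negation of a disjunction is the conjunction of the negations.
Distribute ~ across |, flipping it to &, and negate each literal.

((~s) & s) & (~s)


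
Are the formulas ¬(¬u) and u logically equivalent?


Compare truth tables:
u | φ | ψ
---------
F | F | F
T | T | T
The columns φ and ψ agree on every row.

Yes, they are logically equivalent.


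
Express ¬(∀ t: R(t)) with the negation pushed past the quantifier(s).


¬(∀ x: φ) = ∃ x: ¬φ, and ¬(∃ x: φ) = ∀ x: ¬φ.
Apply to the universal statement.

∃ t: ¬(R(t))


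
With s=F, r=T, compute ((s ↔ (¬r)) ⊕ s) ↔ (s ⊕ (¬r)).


Substitute s=F, r=T:
¬r = F
s ↔ (¬r) = F ↔ F = T
(s ↔ (¬r)) ⊕ s = T ⊕ F = T
¬r = F
s ⊕ (¬r) = F ⊕ F = F
((s ↔ (¬r)) ⊕ s) ↔ (s ⊕ (¬r)) = T ↔ F = F

F


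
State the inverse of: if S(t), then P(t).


The inverse of (P → Q) is (¬P → ¬Q). It is equivalent to the converse, not to the original.
Here P = 'S(t)' and Q = 'P(t)'.

If not (S(t)), then not (P(t)).


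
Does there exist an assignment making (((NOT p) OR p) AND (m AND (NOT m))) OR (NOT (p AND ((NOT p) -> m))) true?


Search for a satisfying assignment over {m, p}.
Try m=F, p=F: the formula evaluates to T.
A satisfying assignment exists.

Satisfiable.


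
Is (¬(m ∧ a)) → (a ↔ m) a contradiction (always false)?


Truth table over {a, m}:
a | m | φ
---------
F | F | T
T | F | F
F | T | F
T | T | T
Satisfying assignment at row 1: a=F, m=F gives T.

No, it is not a contradiction.


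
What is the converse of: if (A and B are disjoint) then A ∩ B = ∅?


The converse of (P → Q) is (Q → P). It is not in general equivalent to the original.
Here P = '(A and B are disjoint)' and Q = 'A ∩ B = ∅'.

If A ∩ B = ∅, then (A and B are disjoint).


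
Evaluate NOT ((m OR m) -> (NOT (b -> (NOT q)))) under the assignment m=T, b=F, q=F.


Substitute m=T, b=F, q=F:
m OR m = T OR T = T
NOT q = T
b -> (NOT q) = F -> T = T
NOT (b -> (NOT q)) = F
(m OR m) -> (NOT (b -> (NOT q))) = T -> F = F
NOT ((m OR m) -> (NOT (b -> (NOT q)))) = T

T


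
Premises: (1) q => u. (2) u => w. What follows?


Hypothetical syllogism: from (P → Q) and (Q → R), infer (P → R).
Chain the two implications through the shared middle term 'u'.

q => w


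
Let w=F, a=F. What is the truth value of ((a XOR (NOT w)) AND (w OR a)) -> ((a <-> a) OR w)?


Substitute w=F, a=F:
NOT w = T
a XOR (NOT w) = F XOR T = T
w OR a = F OR F = F
(a XOR (NOT w)) AND (w OR a) = T AND F = F
a <-> a = F <-> F = T
(a <-> a) OR w = T OR F = T
((a XOR (NOT w)) AND (w OR a)) -> ((a <-> a) OR w) = F -> T = T

T


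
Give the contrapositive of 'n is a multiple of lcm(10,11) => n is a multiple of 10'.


The contrapositive of (P → Q) is (¬Q → ¬P); it is logically equivalent to the original.
Here P = 'n is a multiple of lcm(10,11)' and Q = 'n is a multiple of 10'.

If not (n is a multiple of 10), then not (n is a multiple of lcm(10,11)).


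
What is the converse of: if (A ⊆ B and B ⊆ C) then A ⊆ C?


The converse of (P → Q) is (Q → P). It is not in general equivalent to the original.
Here P = '(A ⊆ B and B ⊆ C)' and Q = 'A ⊆ C'.

If A ⊆ C, then (A ⊆ B and B ⊆ C).


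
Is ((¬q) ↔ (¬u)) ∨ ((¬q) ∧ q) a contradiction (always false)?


Truth table over {q, u}:
q | u | φ
---------
F | F | T
T | F | F
F | T | F
T | T | T
Satisfying assignment at row 1: q=F, u=F gives T.

No, it is not a contradiction.


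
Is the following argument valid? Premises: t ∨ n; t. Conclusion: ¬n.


This is affirming a disjunct (fallacy). There exist truth assignments where the premises are all true but the conclusion is false.

Invalid.


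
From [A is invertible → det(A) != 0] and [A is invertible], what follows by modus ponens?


Modus ponens: from (P → Q) and P, infer Q.
P = 'A is invertible' is asserted, and P → Q holds, so Q follows.

det(A) != 0.


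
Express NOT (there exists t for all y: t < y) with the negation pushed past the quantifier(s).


Negation flips each quantifier (∀↔∃) and negates the inner predicate.
¬(there exists t for all y: φ) = for all t there exists y: ¬φ.

for all t there exists y: NOT(t < y)


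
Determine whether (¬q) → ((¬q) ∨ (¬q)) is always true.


Build the truth table over {q}:
q | φ
-----
F | T
T | T
Every row evaluates to true.

Yes, it is a tautology.


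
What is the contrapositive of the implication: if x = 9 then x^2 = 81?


The contrapositive of (P → Q) is (¬Q → ¬P); it is logically equivalent to the original.
Here P = 'x = 9' and Q = 'x^2 = 81'.

If not (x^2 = 81), then not (x = 9).


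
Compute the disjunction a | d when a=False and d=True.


Disjunction is false only when both operands are false.
Substitute: a=False, d=True.
False | True evaluates to True.

True


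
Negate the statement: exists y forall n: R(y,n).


Negation flips each quantifier (∀↔∃) and negates the inner predicate.
¬(exists y forall n: φ) = forall y exists n: ¬φ.

forall y exists n: ~(R(y,n))


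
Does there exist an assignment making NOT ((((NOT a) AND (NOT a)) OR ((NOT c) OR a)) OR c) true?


Check all 4 assignments over {a, c}:
a | c | φ
---------
F | F | F
T | F | F
F | T | F
T | T | F
No assignment makes the formula true.

Unsatisfiable.


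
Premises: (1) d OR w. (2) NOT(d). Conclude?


Disjunctive syllogism: from (P ∨ Q) and ¬P, infer Q.
One disjunct, 'd', is ruled out; the other must hold.

w


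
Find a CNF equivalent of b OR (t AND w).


Step 1: Distribute ∨ over ∧: b ∨ (t ∧ w) = (b ∨ t) ∧ (b ∨ w).

(b OR t) AND (b OR w)


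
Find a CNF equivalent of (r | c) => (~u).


Step 1: Rewrite as ¬(r ∨ c) ∨ (¬u) = (¬r ∧ ¬c) ∨ (¬u).
Step 2: Distribute ∨ over ∧.

((~r) | (~u)) & ((~c) | (~u))


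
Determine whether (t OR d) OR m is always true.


Build the truth table over {d, m, t}:
d | m | t | φ
-------------
F | F | F | F
T | F | F | T
F | T | F | T
T | T | F | T
F | F | T | T
T | F | T | T
F | T | T | T
T | T | T | T
Counterexample at row 1: with d=F, m=F, t=F, the formula is F.

No, it is not a tautology.


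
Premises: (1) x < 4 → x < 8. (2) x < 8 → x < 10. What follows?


Hypothetical syllogism: from (P → Q) and (Q → R), infer (P → R).
Chain the two implications through the shared middle term 'x < 8'.

x < 4 → x < 10


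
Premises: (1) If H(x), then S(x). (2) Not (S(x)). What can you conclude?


Modus tollens: from (P → Q) and ¬Q, infer ¬P.
Q = 'S(x)' is denied; since P → Q, P must also fail.

Not (H(x)).


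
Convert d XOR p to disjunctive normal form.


Step 1: d ⊕ p is true exactly when they disagree: (d ∧ ¬p) ∨ (¬d ∧ p).

(d AND (NOT p)) OR ((NOT d) AND p)


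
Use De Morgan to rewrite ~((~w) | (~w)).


De Morgan: the negation of a disjunction is the conjunction of the negations.
Distribute ~ across |, flipping it to &, and negate each literal.

w & w


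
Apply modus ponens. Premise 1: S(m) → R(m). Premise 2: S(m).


Modus ponens: from (P → Q) and P, infer Q.
P = 'S(m)' is asserted, and P → Q holds, so Q follows.

R(m).


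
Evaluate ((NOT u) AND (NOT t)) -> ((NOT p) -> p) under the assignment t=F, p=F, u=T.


Substitute t=F, p=F, u=T:
NOT u = F
NOT t = T
(NOT u) AND (NOT t) = F AND T = F
NOT p = T
(NOT p) -> p = T -> F = F
((NOT u) AND (NOT t)) -> ((NOT p) -> p) = F -> F = T

T


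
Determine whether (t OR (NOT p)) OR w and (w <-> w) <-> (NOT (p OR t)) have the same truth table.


Compare truth tables:
p | t | w | φ | ψ
-----------------
F | F | F | T | T
T | F | F | F | F
F | T | F | T | F
T | T | F | T | F
F | F | T | T | T
T | F | T | T | F
F | T | T | T | F
T | T | T | T | F
They differ at row 3 (p=F, t=T, w=F): φ=T but ψ=F.

No, they are not logically equivalent.


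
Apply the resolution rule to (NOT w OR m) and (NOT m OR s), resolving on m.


The clauses contain complementary literals m and NOTm.
Resolution eliminates this pair and disjoins the remaining literals (merging duplicates).

(NOT w OR s)


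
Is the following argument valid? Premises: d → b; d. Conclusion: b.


This matches the form of modus ponens: the conclusion follows in every model of the premises.

Valid.


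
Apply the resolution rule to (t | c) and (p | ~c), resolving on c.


The clauses contain complementary literals c and ~c.
Resolution eliminates this pair and disjoins the remaining literals (merging duplicates).

(t | p)


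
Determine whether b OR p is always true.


Build the truth table over {b, p}:
b | p | φ
---------
F | F | F
T | F | T
F | T | T
T | T | T
Counterexample at row 1: with b=F, p=F, the formula is F.

No, it is not a tautology.


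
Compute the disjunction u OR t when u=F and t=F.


Disjunction is false only when both operands are false.
Substitute: u=F, t=F.
F OR F evaluates to F.

F


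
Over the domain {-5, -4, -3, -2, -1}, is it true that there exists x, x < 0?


Evaluate the predicate on each element: -5:T, -4:T, -3:T, -2:T, -1:T.
Witness x = -5 satisfies the predicate.

T


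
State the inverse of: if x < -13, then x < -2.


The inverse of (P → Q) is (¬P → ¬Q). It is equivalent to the converse, not to the original.
Here P = 'x < -13' and Q = 'x < -2'.

If not (x < -13), then not (x < -2).


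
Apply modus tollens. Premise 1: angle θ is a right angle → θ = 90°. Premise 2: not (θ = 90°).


Modus tollens: from (P → Q) and ¬Q, infer ¬P.
Q = 'θ = 90°' is denied; since P → Q, P must also fail.

Not (angle θ is a right angle).


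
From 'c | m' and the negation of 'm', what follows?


Disjunctive syllogism: from (P ∨ Q) and ¬P, infer Q.
One disjunct, 'm', is ruled out; the other must hold.

c


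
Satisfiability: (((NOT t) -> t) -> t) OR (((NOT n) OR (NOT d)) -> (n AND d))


Search for a satisfying assignment over {d, n, t}.
Try d=F, n=F, t=F: the formula evaluates to T.
A satisfying assignment exists.

Satisfiable.


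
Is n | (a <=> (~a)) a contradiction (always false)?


Truth table over {a, n}:
a | n | φ
---------
False | False | False
True | False | False
False | True | True
True | True | True
Satisfying assignment at row 3: a=False, n=True gives True.

No, it is not a contradiction.


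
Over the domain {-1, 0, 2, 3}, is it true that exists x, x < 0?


Evaluate the predicate on each element: -1:True, 0:False, 2:False, 3:False.
Witness x = -1 satisfies the predicate.

True


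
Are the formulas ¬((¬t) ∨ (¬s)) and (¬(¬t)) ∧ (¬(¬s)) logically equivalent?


Compare truth tables:
s | t | φ | ψ
-------------
F | F | F | F
T | F | F | F
F | T | F | F
T | T | T | T
The columns φ and ψ agree on every row.

Yes, they are logically equivalent.


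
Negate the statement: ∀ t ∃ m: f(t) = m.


Negation flips each quantifier (∀↔∃) and negates the inner predicate.
¬(∀ t ∃ m: φ) = ∃ t ∀ m: ¬φ.

∃ t ∀ m: ¬(f(t) = m)


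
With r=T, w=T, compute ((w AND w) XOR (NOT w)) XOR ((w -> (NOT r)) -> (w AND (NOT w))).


Substitute r=T, w=T:
w AND w = T AND T = T
NOT w = F
(w AND w) XOR (NOT w) = T XOR F = T
NOT r = F
w -> (NOT r) = T -> F = F
NOT w = F
w AND (NOT w) = T AND F = F
(w -> (NOT r)) -> (w AND (NOT w)) = F -> F = T
((w AND w) XOR (NOT w)) XOR ((w -> (NOT r)) -> (w AND (NOT w))) = T XOR T = F

F


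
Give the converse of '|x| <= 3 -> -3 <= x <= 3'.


The converse of (P → Q) is (Q → P). It is not in general equivalent to the original.
Here P = '|x| <= 3' and Q = '-3 <= x <= 3'.

If -3 <= x <= 3, then |x| <= 3.


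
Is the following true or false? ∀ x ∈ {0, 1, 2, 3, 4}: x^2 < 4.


Evaluate the predicate on each element: 0:T, 1:T, 2:F, 3:F, 4:F.
Counterexample x = 2 fails the predicate.

F


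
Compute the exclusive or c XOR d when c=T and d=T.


Exclusive or is true when exactly one operand is true.
Substitute: c=T, d=T.
T XOR T evaluates to F.

F


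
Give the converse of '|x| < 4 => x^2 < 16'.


The converse of (P → Q) is (Q → P). It is not in general equivalent to the original.
Here P = '|x| < 4' and Q = 'x^2 < 16'.

If x^2 < 16, then |x| < 4.


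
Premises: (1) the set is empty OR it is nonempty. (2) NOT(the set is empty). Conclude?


Disjunctive syllogism: from (P ∨ Q) and ¬P, infer Q.
One disjunct, 'the set is empty', is ruled out; the other must hold.

it is nonempty


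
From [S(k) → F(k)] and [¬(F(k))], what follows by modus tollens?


Modus tollens: from (P → Q) and ¬Q, infer ¬P.
Q = 'F(k)' is denied; since P → Q, P must also fail.

Not (S(k)).


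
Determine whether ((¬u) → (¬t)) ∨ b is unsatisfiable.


Truth table over {b, t, u}:
b | t | u | φ
-------------
F | F | F | T
T | F | F | T
F | T | F | F
T | T | F | T
F | F | T | T
T | F | T | T
F | T | T | T
T | T | T | T
Satisfying assignment at row 1: b=F, t=F, u=F gives T.

No, it is not a contradiction.


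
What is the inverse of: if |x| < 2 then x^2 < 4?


The inverse of (P → Q) is (¬P → ¬Q). It is equivalent to the converse, not to the original.
Here P = '|x| < 2' and Q = 'x^2 < 4'.

If not (|x| < 2), then not (x^2 < 4).


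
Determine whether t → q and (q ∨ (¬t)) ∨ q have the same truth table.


Compare truth tables:
q | t | φ | ψ
-------------
F | F | T | T
T | F | T | T
F | T | F | F
T | T | T | T
The columns φ and ψ agree on every row.

Yes, they are logically equivalent.


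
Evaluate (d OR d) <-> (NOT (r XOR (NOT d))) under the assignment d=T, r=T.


Substitute d=T, r=T:
d OR d = T OR T = T
NOT d = F
r XOR (NOT d) = T XOR F = T
NOT (r XOR (NOT d)) = F
(d OR d) <-> (NOT (r XOR (NOT d))) = T <-> F = F

F


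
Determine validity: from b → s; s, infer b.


This is affirming the consequent (fallacy). There exist truth assignments where the premises are all true but the conclusion is false.

Invalid.


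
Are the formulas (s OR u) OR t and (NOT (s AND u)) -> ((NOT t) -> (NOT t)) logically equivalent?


Compare truth tables:
s | t | u | φ | ψ
-----------------
F | F | F | F | T
T | F | F | T | T
F | T | F | T | T
T | T | F | T | T
F | F | T | T | T
T | F | T | T | T
F | T | T | T | T
T | T | T | T | T
They differ at row 1 (s=F, t=F, u=F): φ=F but ψ=T.

No, they are not logically equivalent.


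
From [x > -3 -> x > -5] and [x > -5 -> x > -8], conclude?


Hypothetical syllogism: from (P → Q) and (Q → R), infer (P → R).
Chain the two implications through the shared middle term 'x > -5'.

x > -3 -> x > -8


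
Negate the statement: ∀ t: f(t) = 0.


¬(∀ x: φ) = ∃ x: ¬φ, and ¬(∃ x: φ) = ∀ x: ¬φ.
Apply to the universal statement.

∃ t: ¬(f(t) = 0)


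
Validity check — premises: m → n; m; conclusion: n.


This matches the form of modus ponens: the conclusion follows in every model of the premises.

Valid.


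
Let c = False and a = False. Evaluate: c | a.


Disjunction is false only when both operands are false.
Substitute: c=False, a=False.
False | False evaluates to False.

False


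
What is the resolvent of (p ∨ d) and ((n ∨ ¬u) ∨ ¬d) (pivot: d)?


The clauses contain complementary literals d and ¬d.
Resolution eliminates this pair and disjoins the remaining literals (merging duplicates).

((p ∨ n) ∨ ¬u)


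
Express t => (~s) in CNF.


Step 1: Rewrite t → (¬s) as ¬t ∨ (¬s).

(~t) | (~s)


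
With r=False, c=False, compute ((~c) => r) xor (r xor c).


Substitute r=False, c=False:
~c = True
(~c) => r = True => False = False
r xor c = False xor False = False
((~c) => r) xor (r xor c) = False xor False = False

False


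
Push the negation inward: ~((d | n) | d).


De Morgan: the negation of a disjunction is the conjunction of the negations.
Distribute ~ across |, flipping it to &, and negate each literal.

((~d) & (~n)) & (~d)
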